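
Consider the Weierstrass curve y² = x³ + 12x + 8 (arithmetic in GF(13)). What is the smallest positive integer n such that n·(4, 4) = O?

10

2P: tangent at (4, 4): λ = (3·4² + 12)/(2·4) ≡ 8/8. 8⁻¹ ≡ 5 (mod 13), so λ ≡ 8·5 ≡ 1.
  x = λ² - 4 - 4 = 1 - 8 ≡ 6; y = λ·(4 - 6) - 4 ≡ 7. → (6, 7)
3P: (6, 7) + (4, 4). λ = (4 - 7)/(4 - 6) ≡ 10/11 mod 13. 11⁻¹ ≡ 6 (mod 13) since 11·6 = 66 ≡ 1, so λ ≡ 8.
  x = λ² - 6 - 4 = 64 - 10 ≡ 2; y = λ·(6 - 2) - 7 ≡ 12. → (2, 12)
4P: (2, 12) + (4, 4). λ = (4 - 12)/(4 - 2) ≡ 5/2 mod 13. 2⁻¹ ≡ 7 (mod 13) since 2·7 = 14 ≡ 1, so λ ≡ 9.
  x = λ² - 2 - 4 = 81 - 6 ≡ 10; y = λ·(2 - 10) - 12 ≡ 7. → (10, 7)
5P: (10, 7) + (4, 4). λ = (4 - 7)/(4 - 10) ≡ 10/7 mod 13. 7⁻¹ ≡ 2 (mod 13) since 7·2 = 14 ≡ 1, so λ ≡ 7.
  x = λ² - 10 - 4 = 49 - 14 ≡ 9; y = λ·(10 - 9) - 7 ≡ 0. → (9, 0)
6P: (9, 0) + (4, 4). λ = (4 - 0)/(4 - 9) ≡ 4/8 mod 13. 8⁻¹ ≡ 5 (mod 13), so λ ≡ 7.
  x = λ² - 9 - 4 = 49 - 13 ≡ 10; y = λ·(9 - 10) - 0 ≡ 6. → (10, 6)
7P: (10, 6) + (4, 4). λ = (4 - 6)/(4 - 10) ≡ 11/7 mod 13. 7⁻¹ ≡ 2 (mod 13), so λ ≡ 9.
  x = λ² - 10 - 4 = 81 - 14 ≡ 2; y = λ·(10 - 2) - 6 ≡ 1. → (2, 1)
8P: (2, 1) + (4, 4). λ = (4 - 1)/(4 - 2) ≡ 3/2 mod 13. 2⁻¹ ≡ 7 (mod 13), so λ ≡ 8.
  x = λ² - 2 - 4 = 64 - 6 ≡ 6; y = λ·(2 - 6) - 1 ≡ 6. → (6, 6)
9P: (6, 6) + (4, 4). λ = (4 - 6)/(4 - 6) ≡ 11/11 mod 13. 11⁻¹ ≡ 6 (mod 13) since 11·6 = 66 ≡ 1, so λ ≡ 1.
  x = λ² - 6 - 4 = 1 - 10 ≡ 4; y = λ·(6 - 4) - 6 ≡ 9. → (4, 9)
10P: (4, 9) + (4, 4): same x and y₁ ≡ -y₂, so the sum is O.
10P = O, so the order is 10.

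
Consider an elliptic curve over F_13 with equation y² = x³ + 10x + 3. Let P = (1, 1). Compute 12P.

Repeated addition: build up to 12P.
2P: tangent at (1, 1): λ = (3·1² + 10)/(2·1) ≡ 0/2. 2⁻¹ ≡ 7 (mod 13) since 2·7 = 14 ≡ 1, so λ ≡ 0·7 ≡ 0.
  x = λ² - 1 - 1 = 0 - 2 ≡ 11; y = λ·(1 - 11) - 1 ≡ 12. → (11, 12)
3P: (11, 12) + (1, 1). λ = (1 - 12)/(1 - 11) ≡ 2/3 mod 13. 3⁻¹ ≡ 9 (mod 13), so λ ≡ 5.
  x = λ² - 11 - 1 = 25 - 12 ≡ 0; y = λ·(11 - 0) - 12 ≡ 4. → (0, 4)
4P: (0, 4) + (1, 1). λ = (1 - 4)/(1 - 0) ≡ 10/1 mod 13. 1⁻¹ ≡ 1 (mod 13) since 1·1 = 1 ≡ 1, so λ ≡ 10.
  x = λ² - 0 - 1 = 100 - 1 ≡ 8; y = λ·(0 - 8) - 4 ≡ 7. → (8, 7)
5P: (8, 7) + (1, 1). λ = (1 - 7)/(1 - 8) ≡ 7/6 mod 13. 6⁻¹ ≡ 11 (mod 13) since 6·11 = 66 ≡ 1, so λ ≡ 12.
  x = λ² - 8 - 1 = 144 - 9 ≡ 5; y = λ·(8 - 5) - 7 ≡ 3. → (5, 3)
6P: (5, 3) + (1, 1). λ = (1 - 3)/(1 - 5) ≡ 11/9 mod 13. 9⁻¹ ≡ 3 (mod 13), so λ ≡ 7.
  x = λ² - 5 - 1 = 49 - 6 ≡ 4; y = λ·(5 - 4) - 3 ≡ 4. → (4, 4)
7P: (4, 4) + (1, 1). λ = (1 - 4)/(1 - 4) ≡ 10/10 mod 13. 10⁻¹ ≡ 4 (mod 13), so λ ≡ 1.
  x = λ² - 4 - 1 = 1 - 5 ≡ 9; y = λ·(4 - 9) - 4 ≡ 4. → (9, 4)
8P: (9, 4) + (1, 1). λ = (1 - 4)/(1 - 9) ≡ 10/5 mod 13. 5⁻¹ ≡ 8 (mod 13), so λ ≡ 2.
  x = λ² - 9 - 1 = 4 - 10 ≡ 7; y = λ·(9 - 7) - 4 ≡ 0. → (7, 0)
9P: (7, 0) + (1, 1). λ = (1 - 0)/(1 - 7) ≡ 1/7 mod 13. 7⁻¹ ≡ 2 (mod 13), so λ ≡ 2.
  x = λ² - 7 - 1 = 4 - 8 ≡ 9; y = λ·(7 - 9) - 0 ≡ 9. → (9, 9)
10P: (9, 9) + (1, 1). λ = (1 - 9)/(1 - 9) ≡ 5/5 mod 13. 5⁻¹ ≡ 8 (mod 13) since 5·8 = 40 ≡ 1, so λ ≡ 1.
  x = λ² - 9 - 1 = 1 - 10 ≡ 4; y = λ·(9 - 4) - 9 ≡ 9. → (4, 9)
11P: (4, 9) + (1, 1). λ = (1 - 9)/(1 - 4) ≡ 5/10 mod 13. 10⁻¹ ≡ 4 (mod 13), so λ ≡ 7.
  x = λ² - 4 - 1 = 49 - 5 ≡ 5; y = λ·(4 - 5) - 9 ≡ 10. → (5, 10)
12P: (5, 10) + (1, 1). λ = (1 - 10)/(1 - 5) ≡ 4/9 mod 13. 9⁻¹ ≡ 3 (mod 13), so λ ≡ 12.
  x = λ² - 5 - 1 = 144 - 6 ≡ 8; y = λ·(5 - 8) - 10 ≡ 6. → (8, 6)

(8, 6)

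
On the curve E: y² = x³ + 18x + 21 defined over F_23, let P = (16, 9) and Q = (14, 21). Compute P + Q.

(6, 0)

(16, 9) + (14, 21). λ = (21 - 9)/(14 - 16) ≡ 12/21 mod 23. 21⁻¹ ≡ 11 (mod 23), so λ ≡ 17.
  x = λ² - 16 - 14 = 289 - 30 ≡ 6; y = λ·(16 - 6) - 9 ≡ 0. → (6, 0)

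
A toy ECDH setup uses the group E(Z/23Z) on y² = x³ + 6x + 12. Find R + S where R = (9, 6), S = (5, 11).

(9, 6) + (5, 11). λ = (11 - 6)/(5 - 9) ≡ 5/19 mod 23. 19⁻¹ ≡ 17 (mod 23), so λ ≡ 16.
  x = λ² - 9 - 5 = 256 - 14 ≡ 12; y = λ·(9 - 12) - 6 ≡ 15. → (12, 15)

(12, 15)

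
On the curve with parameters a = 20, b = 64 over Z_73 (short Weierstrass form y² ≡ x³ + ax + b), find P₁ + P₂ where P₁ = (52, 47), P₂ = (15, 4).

(29, 33)

(52, 47) + (15, 4). λ = (4 - 47)/(15 - 52) ≡ 30/36 mod 73. 36⁻¹ ≡ 71 (mod 73), so λ ≡ 13.
  x = λ² - 52 - 15 = 169 - 67 ≡ 29; y = λ·(52 - 29) - 47 ≡ 33. → (29, 33)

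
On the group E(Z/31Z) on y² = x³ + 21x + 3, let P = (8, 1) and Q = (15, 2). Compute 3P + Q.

First 3P:
Repeated addition: build up to 3P.
2P: tangent at (8, 1): λ = (3·8² + 21)/(2·1) ≡ 27/2. 2⁻¹ ≡ 16 (mod 31) since 2·16 = 32 ≡ 1, so λ ≡ 27·16 ≡ 29.
  x = λ² - 8 - 8 = 841 - 16 ≡ 19; y = λ·(8 - 19) - 1 ≡ 21. → (19, 21)
3P: (19, 21) + (8, 1). λ = (1 - 21)/(8 - 19) ≡ 11/20 mod 31. 20⁻¹ ≡ 14 (mod 31), so λ ≡ 30.
  x = λ² - 19 - 8 = 900 - 27 ≡ 5; y = λ·(19 - 5) - 21 ≡ 27. → (5, 27)
3P = (5, 27).
Finally 3P + Q:
(5, 27) + (15, 2). λ = (2 - 27)/(15 - 5) ≡ 6/10 mod 31. 10⁻¹ ≡ 28 (mod 31) since 10·28 = 280 ≡ 1, so λ ≡ 13.
  x = λ² - 5 - 15 = 169 - 20 ≡ 25; y = λ·(5 - 25) - 27 ≡ 23. → (25, 23)

(25, 23)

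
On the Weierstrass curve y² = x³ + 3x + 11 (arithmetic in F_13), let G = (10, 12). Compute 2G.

tangent at (10, 12): λ = (3·10² + 3)/(2·12) ≡ 4/11. 11⁻¹ ≡ 6 (mod 13) since 11·6 = 66 ≡ 1, so λ ≡ 4·6 ≡ 11.
  x = λ² - 10 - 10 = 121 - 20 ≡ 10; y = λ·(10 - 10) - 12 ≡ 1. → (10, 1)

(10, 1)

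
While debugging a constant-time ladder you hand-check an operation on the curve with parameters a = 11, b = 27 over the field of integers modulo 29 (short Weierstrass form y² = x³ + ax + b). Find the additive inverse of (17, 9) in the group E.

-(17, 9) = (17, -9 mod 29) = (17, 20).

(17, 20)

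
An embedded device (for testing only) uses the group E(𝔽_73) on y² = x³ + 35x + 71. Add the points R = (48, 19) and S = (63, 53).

(48, 19) + (63, 53). λ = (53 - 19)/(63 - 48) ≡ 34/15 mod 73. 15⁻¹ ≡ 39 (mod 73), so λ ≡ 12.
  x = λ² - 48 - 63 = 144 - 111 ≡ 33; y = λ·(48 - 33) - 19 ≡ 15. → (33, 15)

(33, 15)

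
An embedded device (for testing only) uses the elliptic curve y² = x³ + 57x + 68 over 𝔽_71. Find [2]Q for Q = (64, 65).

tangent at (64, 65): λ = (3·64² + 57)/(2·65) ≡ 62/59. 59⁻¹ ≡ 65 (mod 71) since 59·65 = 3835 ≡ 1, so λ ≡ 62·65 ≡ 54.
  x = λ² - 64 - 64 = 2916 - 128 ≡ 19; y = λ·(64 - 19) - 65 ≡ 22. → (19, 22)

(19, 22)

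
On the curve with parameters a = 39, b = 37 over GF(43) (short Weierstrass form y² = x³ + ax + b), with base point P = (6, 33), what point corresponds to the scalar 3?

Repeated addition: build up to 3P.
2P: tangent at (6, 33): λ = (3·6² + 39)/(2·33) ≡ 18/23. 23⁻¹ ≡ 15 (mod 43) since 23·15 = 345 ≡ 1, so λ ≡ 18·15 ≡ 12.
  x = λ² - 6 - 6 = 144 - 12 ≡ 3; y = λ·(6 - 3) - 33 ≡ 3. → (3, 3)
3P: (3, 3) + (6, 33). λ = (33 - 3)/(6 - 3) ≡ 30/3 mod 43. 3⁻¹ ≡ 29 (mod 43) since 3·29 = 87 ≡ 1, so λ ≡ 10.
  x = λ² - 3 - 6 = 100 - 9 ≡ 5; y = λ·(3 - 5) - 3 ≡ 20. → (5, 20)

(5, 20)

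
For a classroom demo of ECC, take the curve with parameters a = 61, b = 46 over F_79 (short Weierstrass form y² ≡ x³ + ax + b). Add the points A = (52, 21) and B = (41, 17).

(52, 21) + (41, 17). λ = (17 - 21)/(41 - 52) ≡ 75/68 mod 79. 68⁻¹ ≡ 43 (mod 79) since 68·43 = 2924 ≡ 1, so λ ≡ 65.
  x = λ² - 52 - 41 = 4225 - 93 ≡ 24; y = λ·(52 - 24) - 21 ≡ 61. → (24, 61)

(24, 61)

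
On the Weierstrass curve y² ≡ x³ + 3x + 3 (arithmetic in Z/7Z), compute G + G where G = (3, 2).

tangent at (3, 2): λ = (3·3² + 3)/(2·2) ≡ 2/4. 4⁻¹ ≡ 2 (mod 7), so λ ≡ 2·2 ≡ 4.
  x = λ² - 3 - 3 = 16 - 6 ≡ 3; y = λ·(3 - 3) - 2 ≡ 5. → (3, 5)

(3, 5)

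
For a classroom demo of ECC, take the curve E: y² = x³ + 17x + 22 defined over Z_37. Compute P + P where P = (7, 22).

tangent at (7, 22): λ = (3·7² + 17)/(2·22) ≡ 16/7. 7⁻¹ ≡ 16 (mod 37), so λ ≡ 16·16 ≡ 34.
  x = λ² - 7 - 7 = 1156 - 14 ≡ 32; y = λ·(7 - 32) - 22 ≡ 16. → (32, 16)

(32, 16)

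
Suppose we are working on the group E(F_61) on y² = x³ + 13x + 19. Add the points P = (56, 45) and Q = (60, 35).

(56, 45) + (60, 35). λ = (35 - 45)/(60 - 56) ≡ 51/4 mod 61. 4⁻¹ ≡ 46 (mod 61), so λ ≡ 28.
  x = λ² - 56 - 60 = 784 - 116 ≡ 58; y = λ·(56 - 58) - 45 ≡ 21. → (58, 21)

(58, 21)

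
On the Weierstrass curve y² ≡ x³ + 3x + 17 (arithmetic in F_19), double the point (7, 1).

(6, 17)

tangent at (7, 1): λ = (3·7² + 3)/(2·1) ≡ 17/2. 2⁻¹ ≡ 10 (mod 19), so λ ≡ 17·10 ≡ 18.
  x = λ² - 7 - 7 = 324 - 14 ≡ 6; y = λ·(7 - 6) - 1 ≡ 17. → (6, 17)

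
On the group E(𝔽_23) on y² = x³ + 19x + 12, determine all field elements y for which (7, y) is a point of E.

none

x³ + 19x + 12 = 488 ≡ 5 (mod 23).
5 is a non-residue mod 23; no y exists.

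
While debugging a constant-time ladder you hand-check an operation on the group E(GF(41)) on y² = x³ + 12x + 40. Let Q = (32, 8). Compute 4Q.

(37, 16)

Double-and-add on 4 = (100)₂. Start with Q = (32, 8) for the leading 1-bit.
double: tangent at (32, 8): λ = (3·32² + 12)/(2·8) ≡ 9/16. 16⁻¹ ≡ 18 (mod 41), so λ ≡ 9·18 ≡ 39.
  x = λ² - 32 - 32 = 1521 - 64 ≡ 22; y = λ·(32 - 22) - 8 ≡ 13. → (22, 13)
double: tangent at (22, 13): λ = (3·22² + 12)/(2·13) ≡ 29/26. 26⁻¹ ≡ 30 (mod 41) since 26·30 = 780 ≡ 1, so λ ≡ 29·30 ≡ 9.
  x = λ² - 22 - 22 = 81 - 44 ≡ 37; y = λ·(22 - 37) - 13 ≡ 16. → (37, 16)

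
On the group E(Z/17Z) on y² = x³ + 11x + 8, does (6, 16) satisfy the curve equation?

y² = 16² ≡ 1; x³ + 11x + 8 = 290 ≡ 1 (mod 17). 1 = 1.

yes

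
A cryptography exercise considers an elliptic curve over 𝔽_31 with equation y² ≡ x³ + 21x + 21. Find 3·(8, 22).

Write G = (8, 22).
Repeated addition: build up to 3G.
2G: tangent at (8, 22): λ = (3·8² + 21)/(2·22) ≡ 27/13. 13⁻¹ ≡ 12 (mod 31) since 13·12 = 156 ≡ 1, so λ ≡ 27·12 ≡ 14.
  x = λ² - 8 - 8 = 196 - 16 ≡ 25; y = λ·(8 - 25) - 22 ≡ 19. → (25, 19)
3G: (25, 19) + (8, 22). λ = (22 - 19)/(8 - 25) ≡ 3/14 mod 31. 14⁻¹ ≡ 20 (mod 31), so λ ≡ 29.
  x = λ² - 25 - 8 = 841 - 33 ≡ 2; y = λ·(25 - 2) - 19 ≡ 28. → (2, 28)

(2, 28)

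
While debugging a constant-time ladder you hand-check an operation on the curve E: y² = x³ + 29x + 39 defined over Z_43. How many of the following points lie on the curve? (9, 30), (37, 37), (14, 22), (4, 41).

(9, 30): 30² ≡ 40, rhs ≡ 40 → on.
(37, 37): 37² ≡ 36, rhs ≡ 36 → on.
(14, 22): 22² ≡ 11, rhs ≡ 7 → off.
(4, 41): 41² ≡ 4, rhs ≡ 4 → on.

3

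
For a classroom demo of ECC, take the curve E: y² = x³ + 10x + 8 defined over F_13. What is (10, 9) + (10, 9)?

tangent at (10, 9): λ = (3·10² + 10)/(2·9) ≡ 11/5. 5⁻¹ ≡ 8 (mod 13), so λ ≡ 11·8 ≡ 10.
  x = λ² - 10 - 10 = 100 - 20 ≡ 2; y = λ·(10 - 2) - 9 ≡ 6. → (2, 6)

(2, 6)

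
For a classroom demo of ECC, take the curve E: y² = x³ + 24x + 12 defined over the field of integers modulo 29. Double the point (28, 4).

tangent at (28, 4): λ = (3·28² + 24)/(2·4) ≡ 27/8. 8⁻¹ ≡ 11 (mod 29), so λ ≡ 27·11 ≡ 7.
  x = λ² - 28 - 28 = 49 - 56 ≡ 22; y = λ·(28 - 22) - 4 ≡ 9. → (22, 9)

(22, 9)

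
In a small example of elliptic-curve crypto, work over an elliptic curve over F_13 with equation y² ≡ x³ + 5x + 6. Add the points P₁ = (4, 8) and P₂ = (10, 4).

(4, 8) + (10, 4). λ = (4 - 8)/(10 - 4) ≡ 9/6 mod 13. 6⁻¹ ≡ 11 (mod 13), so λ ≡ 8.
  x = λ² - 4 - 10 = 64 - 14 ≡ 11; y = λ·(4 - 11) - 8 ≡ 1. → (11, 1)

(11, 1)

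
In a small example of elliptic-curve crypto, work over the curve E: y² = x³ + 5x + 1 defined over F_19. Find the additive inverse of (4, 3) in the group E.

(4, 16)

-(4, 3) = (4, -3 mod 19) = (4, 16).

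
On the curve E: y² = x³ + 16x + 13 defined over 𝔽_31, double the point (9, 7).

tangent at (9, 7): λ = (3·9² + 16)/(2·7) ≡ 11/14. 14⁻¹ ≡ 20 (mod 31) since 14·20 = 280 ≡ 1, so λ ≡ 11·20 ≡ 3.
  x = λ² - 9 - 9 = 9 - 18 ≡ 22; y = λ·(9 - 22) - 7 ≡ 16. → (22, 16)

(22, 16)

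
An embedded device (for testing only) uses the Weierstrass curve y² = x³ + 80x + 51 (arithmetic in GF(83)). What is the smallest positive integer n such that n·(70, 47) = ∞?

2P: tangent at (70, 47): λ = (3·70² + 80)/(2·47) ≡ 6/11. 11⁻¹ ≡ 68 (mod 83), so λ ≡ 6·68 ≡ 76.
  x = λ² - 70 - 70 = 5776 - 140 ≡ 75; y = λ·(70 - 75) - 47 ≡ 71. → (75, 71)
3P: (75, 71) + (70, 47). λ = (47 - 71)/(70 - 75) ≡ 59/78 mod 83. 78⁻¹ ≡ 33 (mod 83) since 78·33 = 2574 ≡ 1, so λ ≡ 38.
  x = λ² - 75 - 70 = 1444 - 145 ≡ 54; y = λ·(75 - 54) - 71 ≡ 63. → (54, 63)
4P: (54, 63) + (70, 47). λ = (47 - 63)/(70 - 54) ≡ 67/16 mod 83. 16⁻¹ ≡ 26 (mod 83), so λ ≡ 82.
  x = λ² - 54 - 70 = 6724 - 124 ≡ 43; y = λ·(54 - 43) - 63 ≡ 9. → (43, 9)
5P: (43, 9) + (70, 47). λ = (47 - 9)/(70 - 43) ≡ 38/27 mod 83. 27⁻¹ ≡ 40 (mod 83) since 27·40 = 1080 ≡ 1, so λ ≡ 26.
  x = λ² - 43 - 70 = 676 - 113 ≡ 65; y = λ·(43 - 65) - 9 ≡ 0. → (65, 0)
6P: (65, 0) + (70, 47). λ = (47 - 0)/(70 - 65) ≡ 47/5 mod 83. 5⁻¹ ≡ 50 (mod 83), so λ ≡ 26.
  x = λ² - 65 - 70 = 676 - 135 ≡ 43; y = λ·(65 - 43) - 0 ≡ 74. → (43, 74)
7P: (43, 74) + (70, 47). λ = (47 - 74)/(70 - 43) ≡ 56/27 mod 83. 27⁻¹ ≡ 40 (mod 83) since 27·40 = 1080 ≡ 1, so λ ≡ 82.
  x = λ² - 43 - 70 = 6724 - 113 ≡ 54; y = λ·(43 - 54) - 74 ≡ 20. → (54, 20)
8P: (54, 20) + (70, 47). λ = (47 - 20)/(70 - 54) ≡ 27/16 mod 83. 16⁻¹ ≡ 26 (mod 83), so λ ≡ 38.
  x = λ² - 54 - 70 = 1444 - 124 ≡ 75; y = λ·(54 - 75) - 20 ≡ 12. → (75, 12)
9P: (75, 12) + (70, 47). λ = (47 - 12)/(70 - 75) ≡ 35/78 mod 83. 78⁻¹ ≡ 33 (mod 83), so λ ≡ 76.
  x = λ² - 75 - 70 = 5776 - 145 ≡ 70; y = λ·(75 - 70) - 12 ≡ 36. → (70, 36)
10P: (70, 36) + (70, 47): same x and y₁ ≡ -y₂, so the sum is ∞.
10P = ∞, so the order is 10.

10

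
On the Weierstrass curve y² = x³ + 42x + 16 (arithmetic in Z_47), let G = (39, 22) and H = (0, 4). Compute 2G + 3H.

(45, 26)

First 2G:
Repeated addition: build up to 2G.
2G: tangent at (39, 22): λ = (3·39² + 42)/(2·22) ≡ 46/44. 44⁻¹ ≡ 31 (mod 47), so λ ≡ 46·31 ≡ 16.
  x = λ² - 39 - 39 = 256 - 78 ≡ 37; y = λ·(39 - 37) - 22 ≡ 10. → (37, 10)
2G = (37, 10).
Next 3H:
Repeated addition: build up to 3H.
2H: tangent at (0, 4): λ = (3·0² + 42)/(2·4) ≡ 42/8. 8⁻¹ ≡ 6 (mod 47) since 8·6 = 48 ≡ 1, so λ ≡ 42·6 ≡ 17.
  x = λ² - 0 - 0 = 289 - 0 ≡ 7; y = λ·(0 - 7) - 4 ≡ 18. → (7, 18)
3H: (7, 18) + (0, 4). λ = (4 - 18)/(0 - 7) ≡ 33/40 mod 47. 40⁻¹ ≡ 20 (mod 47) since 40·20 = 800 ≡ 1, so λ ≡ 2.
  x = λ² - 7 - 0 = 4 - 7 ≡ 44; y = λ·(7 - 44) - 18 ≡ 2. → (44, 2)
3H = (44, 2).
Finally 2G + 3H:
(37, 10) + (44, 2). λ = (2 - 10)/(44 - 37) ≡ 39/7 mod 47. 7⁻¹ ≡ 27 (mod 47), so λ ≡ 19.
  x = λ² - 37 - 44 = 361 - 81 ≡ 45; y = λ·(37 - 45) - 10 ≡ 26. → (45, 26)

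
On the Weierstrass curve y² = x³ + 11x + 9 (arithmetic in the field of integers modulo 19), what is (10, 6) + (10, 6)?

tangent at (10, 6): λ = (3·10² + 11)/(2·6) ≡ 7/12. 12⁻¹ ≡ 8 (mod 19), so λ ≡ 7·8 ≡ 18.
  x = λ² - 10 - 10 = 324 - 20 ≡ 0; y = λ·(10 - 0) - 6 ≡ 3. → (0, 3)

(0, 3)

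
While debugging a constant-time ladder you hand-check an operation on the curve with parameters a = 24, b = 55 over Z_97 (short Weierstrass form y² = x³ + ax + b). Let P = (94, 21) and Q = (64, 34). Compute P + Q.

(71, 24)

(94, 21) + (64, 34). λ = (34 - 21)/(64 - 94) ≡ 13/67 mod 97. 67⁻¹ ≡ 42 (mod 97), so λ ≡ 61.
  x = λ² - 94 - 64 = 3721 - 158 ≡ 71; y = λ·(94 - 71) - 21 ≡ 24. → (71, 24)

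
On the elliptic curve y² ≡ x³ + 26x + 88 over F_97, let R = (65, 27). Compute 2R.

(70, 49)

tangent at (65, 27): λ = (3·65² + 26)/(2·27) ≡ 91/54. 54⁻¹ ≡ 9 (mod 97) since 54·9 = 486 ≡ 1, so λ ≡ 91·9 ≡ 43.
  x = λ² - 65 - 65 = 1849 - 130 ≡ 70; y = λ·(65 - 70) - 27 ≡ 49. → (70, 49)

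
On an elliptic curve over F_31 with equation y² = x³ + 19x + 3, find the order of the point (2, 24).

8

2P: tangent at (2, 24): λ = (3·2² + 19)/(2·24) ≡ 0/17. 17⁻¹ ≡ 11 (mod 31), so λ ≡ 0·11 ≡ 0.
  x = λ² - 2 - 2 = 0 - 4 ≡ 27; y = λ·(2 - 27) - 24 ≡ 7. → (27, 7)
3P: (27, 7) + (2, 24). λ = (24 - 7)/(2 - 27) ≡ 17/6 mod 31. 6⁻¹ ≡ 26 (mod 31) since 6·26 = 156 ≡ 1, so λ ≡ 8.
  x = λ² - 27 - 2 = 64 - 29 ≡ 4; y = λ·(27 - 4) - 7 ≡ 22. → (4, 22)
4P: (4, 22) + (2, 24). λ = (24 - 22)/(2 - 4) ≡ 2/29 mod 31. 29⁻¹ ≡ 15 (mod 31), so λ ≡ 30.
  x = λ² - 4 - 2 = 900 - 6 ≡ 26; y = λ·(4 - 26) - 22 ≡ 0. → (26, 0)
5P: (26, 0) + (2, 24). λ = (24 - 0)/(2 - 26) ≡ 24/7 mod 31. 7⁻¹ ≡ 9 (mod 31) since 7·9 = 63 ≡ 1, so λ ≡ 30.
  x = λ² - 26 - 2 = 900 - 28 ≡ 4; y = λ·(26 - 4) - 0 ≡ 9. → (4, 9)
6P: (4, 9) + (2, 24). λ = (24 - 9)/(2 - 4) ≡ 15/29 mod 31. 29⁻¹ ≡ 15 (mod 31) since 29·15 = 435 ≡ 1, so λ ≡ 8.
  x = λ² - 4 - 2 = 64 - 6 ≡ 27; y = λ·(4 - 27) - 9 ≡ 24. → (27, 24)
7P: (27, 24) + (2, 24). λ = (24 - 24)/(2 - 27) ≡ 0/6 mod 31. 6⁻¹ ≡ 26 (mod 31), so λ ≡ 0.
  x = λ² - 27 - 2 = 0 - 29 ≡ 2; y = λ·(27 - 2) - 24 ≡ 7. → (2, 7)
8P: (2, 7) + (2, 24): same x and y₁ ≡ -y₂, so the sum is ∞.
8P = ∞, so the order is 8.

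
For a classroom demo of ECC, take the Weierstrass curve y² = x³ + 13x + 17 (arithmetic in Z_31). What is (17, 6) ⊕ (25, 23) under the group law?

(17, 6) + (25, 23). λ = (23 - 6)/(25 - 17) ≡ 17/8 mod 31. 8⁻¹ ≡ 4 (mod 31), so λ ≡ 6.
  x = λ² - 17 - 25 = 36 - 42 ≡ 25; y = λ·(17 - 25) - 6 ≡ 8. → (25, 8)

(25, 8)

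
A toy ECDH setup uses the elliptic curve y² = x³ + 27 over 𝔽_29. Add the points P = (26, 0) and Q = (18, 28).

(26, 0) + (18, 28). λ = (28 - 0)/(18 - 26) ≡ 28/21 mod 29. 21⁻¹ ≡ 18 (mod 29) since 21·18 = 378 ≡ 1, so λ ≡ 11.
  x = λ² - 26 - 18 = 121 - 44 ≡ 19; y = λ·(26 - 19) - 0 ≡ 19. → (19, 19)

(19, 19)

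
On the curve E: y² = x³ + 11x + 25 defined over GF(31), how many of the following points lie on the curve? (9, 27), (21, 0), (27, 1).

(9, 27): 27² ≡ 16, rhs ≡ 16 → on.
(21, 0): 0² ≡ 0, rhs ≡ 0 → on.
(27, 1): 1² ≡ 1, rhs ≡ 10 → off.

2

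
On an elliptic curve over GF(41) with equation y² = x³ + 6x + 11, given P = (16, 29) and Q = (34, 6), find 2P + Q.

First 2P:
Repeated addition: build up to 2P.
2P: tangent at (16, 29): λ = (3·16² + 6)/(2·29) ≡ 36/17. 17⁻¹ ≡ 29 (mod 41), so λ ≡ 36·29 ≡ 19.
  x = λ² - 16 - 16 = 361 - 32 ≡ 1; y = λ·(16 - 1) - 29 ≡ 10. → (1, 10)
2P = (1, 10).
Finally 2P + Q:
(1, 10) + (34, 6). λ = (6 - 10)/(34 - 1) ≡ 37/33 mod 41. 33⁻¹ ≡ 5 (mod 41), so λ ≡ 21.
  x = λ² - 1 - 34 = 441 - 35 ≡ 37; y = λ·(1 - 37) - 10 ≡ 13. → (37, 13)

(37, 13)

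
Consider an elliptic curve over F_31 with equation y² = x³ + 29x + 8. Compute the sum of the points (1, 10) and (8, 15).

(1, 21)

(1, 10) + (8, 15). λ = (15 - 10)/(8 - 1) ≡ 5/7 mod 31. 7⁻¹ ≡ 9 (mod 31) since 7·9 = 63 ≡ 1, so λ ≡ 14.
  x = λ² - 1 - 8 = 196 - 9 ≡ 1; y = λ·(1 - 1) - 10 ≡ 21. → (1, 21)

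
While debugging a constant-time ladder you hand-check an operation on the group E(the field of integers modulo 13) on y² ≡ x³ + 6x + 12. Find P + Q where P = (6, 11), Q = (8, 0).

(0, 8)

(6, 11) + (8, 0). λ = (0 - 11)/(8 - 6) ≡ 2/2 mod 13. 2⁻¹ ≡ 7 (mod 13), so λ ≡ 1.
  x = λ² - 6 - 8 = 1 - 14 ≡ 0; y = λ·(6 - 0) - 11 ≡ 8. → (0, 8)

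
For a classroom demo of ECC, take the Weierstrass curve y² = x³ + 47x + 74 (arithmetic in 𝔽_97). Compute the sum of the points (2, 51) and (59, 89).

(2, 51) + (59, 89). λ = (89 - 51)/(59 - 2) ≡ 38/57 mod 97. 57⁻¹ ≡ 80 (mod 97), so λ ≡ 33.
  x = λ² - 2 - 59 = 1089 - 61 ≡ 58; y = λ·(2 - 58) - 51 ≡ 41. → (58, 41)

(58, 41)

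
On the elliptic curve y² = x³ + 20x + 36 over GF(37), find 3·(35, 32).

Write P = (35, 32).
Repeated addition: build up to 3P.
2P: tangent at (35, 32): λ = (3·35² + 20)/(2·32) ≡ 32/27. 27⁻¹ ≡ 11 (mod 37) since 27·11 = 297 ≡ 1, so λ ≡ 32·11 ≡ 19.
  x = λ² - 35 - 35 = 361 - 70 ≡ 32; y = λ·(35 - 32) - 32 ≡ 25. → (32, 25)
3P: (32, 25) + (35, 32). λ = (32 - 25)/(35 - 32) ≡ 7/3 mod 37. 3⁻¹ ≡ 25 (mod 37), so λ ≡ 27.
  x = λ² - 32 - 35 = 729 - 67 ≡ 33; y = λ·(32 - 33) - 25 ≡ 22. → (33, 22)

(33, 22)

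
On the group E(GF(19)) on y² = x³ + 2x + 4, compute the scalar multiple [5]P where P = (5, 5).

Repeated addition: build up to 5P.
2P: tangent at (5, 5): λ = (3·5² + 2)/(2·5) ≡ 1/10. 10⁻¹ ≡ 2 (mod 19), so λ ≡ 1·2 ≡ 2.
  x = λ² - 5 - 5 = 4 - 10 ≡ 13; y = λ·(5 - 13) - 5 ≡ 17. → (13, 17)
3P: (13, 17) + (5, 5). λ = (5 - 17)/(5 - 13) ≡ 7/11 mod 19. 11⁻¹ ≡ 7 (mod 19), so λ ≡ 11.
  x = λ² - 13 - 5 = 121 - 18 ≡ 8; y = λ·(13 - 8) - 17 ≡ 0. → (8, 0)
4P: (8, 0) + (5, 5). λ = (5 - 0)/(5 - 8) ≡ 5/16 mod 19. 16⁻¹ ≡ 6 (mod 19) since 16·6 = 96 ≡ 1, so λ ≡ 11.
  x = λ² - 8 - 5 = 121 - 13 ≡ 13; y = λ·(8 - 13) - 0 ≡ 2. → (13, 2)
5P: (13, 2) + (5, 5). λ = (5 - 2)/(5 - 13) ≡ 3/11 mod 19. 11⁻¹ ≡ 7 (mod 19) since 11·7 = 77 ≡ 1, so λ ≡ 2.
  x = λ² - 13 - 5 = 4 - 18 ≡ 5; y = λ·(13 - 5) - 2 ≡ 14. → (5, 14)

(5, 14)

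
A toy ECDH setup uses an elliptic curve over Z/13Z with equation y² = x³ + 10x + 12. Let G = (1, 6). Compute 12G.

Double-and-add on 12 = (1100)₂. Start with G = (1, 6) for the leading 1-bit.
double: tangent at (1, 6): λ = (3·1² + 10)/(2·6) ≡ 0/12. 12⁻¹ ≡ 12 (mod 13) since 12·12 = 144 ≡ 1, so λ ≡ 0·12 ≡ 0.
  x = λ² - 1 - 1 = 0 - 2 ≡ 11; y = λ·(1 - 11) - 6 ≡ 7. → (11, 7)
add G: (11, 7) + (1, 6). λ = (6 - 7)/(1 - 11) ≡ 12/3 mod 13. 3⁻¹ ≡ 9 (mod 13), so λ ≡ 4.
  x = λ² - 11 - 1 = 16 - 12 ≡ 4; y = λ·(11 - 4) - 7 ≡ 8. → (4, 8)
double: tangent at (4, 8): λ = (3·4² + 10)/(2·8) ≡ 6/3. 3⁻¹ ≡ 9 (mod 13) since 3·9 = 27 ≡ 1, so λ ≡ 6·9 ≡ 2.
  x = λ² - 4 - 4 = 4 - 8 ≡ 9; y = λ·(4 - 9) - 8 ≡ 8. → (9, 8)
double: tangent at (9, 8): λ = (3·9² + 10)/(2·8) ≡ 6/3. 3⁻¹ ≡ 9 (mod 13) since 3·9 = 27 ≡ 1, so λ ≡ 6·9 ≡ 2.
  x = λ² - 9 - 9 = 4 - 18 ≡ 12; y = λ·(9 - 12) - 8 ≡ 12. → (12, 12)

(12, 12)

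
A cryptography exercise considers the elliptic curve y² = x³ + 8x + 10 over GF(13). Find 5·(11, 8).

(12, 12)

Write G = (11, 8).
Repeated addition: build up to 5G.
2G: tangent at (11, 8): λ = (3·11² + 8)/(2·8) ≡ 7/3. 3⁻¹ ≡ 9 (mod 13), so λ ≡ 7·9 ≡ 11.
  x = λ² - 11 - 11 = 121 - 22 ≡ 8; y = λ·(11 - 8) - 8 ≡ 12. → (8, 12)
3G: (8, 12) + (11, 8). λ = (8 - 12)/(11 - 8) ≡ 9/3 mod 13. 3⁻¹ ≡ 9 (mod 13), so λ ≡ 3.
  x = λ² - 8 - 11 = 9 - 19 ≡ 3; y = λ·(8 - 3) - 12 ≡ 3. → (3, 3)
4G: (3, 3) + (11, 8). λ = (8 - 3)/(11 - 3) ≡ 5/8 mod 13. 8⁻¹ ≡ 5 (mod 13), so λ ≡ 12.
  x = λ² - 3 - 11 = 144 - 14 ≡ 0; y = λ·(3 - 0) - 3 ≡ 7. → (0, 7)
5G: (0, 7) + (11, 8). λ = (8 - 7)/(11 - 0) ≡ 1/11 mod 13. 11⁻¹ ≡ 6 (mod 13) since 11·6 = 66 ≡ 1, so λ ≡ 6.
  x = λ² - 0 - 11 = 36 - 11 ≡ 12; y = λ·(0 - 12) - 7 ≡ 12. → (12, 12)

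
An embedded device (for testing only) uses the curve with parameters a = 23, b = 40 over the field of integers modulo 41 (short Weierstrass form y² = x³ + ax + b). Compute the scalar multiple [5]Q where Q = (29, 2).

(8, 30)

Repeated addition: build up to 5Q.
2Q: tangent at (29, 2): λ = (3·29² + 23)/(2·2) ≡ 4/4. 4⁻¹ ≡ 31 (mod 41) since 4·31 = 124 ≡ 1, so λ ≡ 4·31 ≡ 1.
  x = λ² - 29 - 29 = 1 - 58 ≡ 25; y = λ·(29 - 25) - 2 ≡ 2. → (25, 2)
3Q: (25, 2) + (29, 2). λ = (2 - 2)/(29 - 25) ≡ 0/4 mod 41. 4⁻¹ ≡ 31 (mod 41), so λ ≡ 0.
  x = λ² - 25 - 29 = 0 - 54 ≡ 28; y = λ·(25 - 28) - 2 ≡ 39. → (28, 39)
4Q: (28, 39) + (29, 2). λ = (2 - 39)/(29 - 28) ≡ 4/1 mod 41. 1⁻¹ ≡ 1 (mod 41) since 1·1 = 1 ≡ 1, so λ ≡ 4.
  x = λ² - 28 - 29 = 16 - 57 ≡ 0; y = λ·(28 - 0) - 39 ≡ 32. → (0, 32)
5Q: (0, 32) + (29, 2). λ = (2 - 32)/(29 - 0) ≡ 11/29 mod 41. 29⁻¹ ≡ 17 (mod 41) since 29·17 = 493 ≡ 1, so λ ≡ 23.
  x = λ² - 0 - 29 = 529 - 29 ≡ 8; y = λ·(0 - 8) - 32 ≡ 30. → (8, 30)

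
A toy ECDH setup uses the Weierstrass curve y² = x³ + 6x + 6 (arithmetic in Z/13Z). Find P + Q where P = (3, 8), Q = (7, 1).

(3, 8) + (7, 1). λ = (1 - 8)/(7 - 3) ≡ 6/4 mod 13. 4⁻¹ ≡ 10 (mod 13), so λ ≡ 8.
  x = λ² - 3 - 7 = 64 - 10 ≡ 2; y = λ·(3 - 2) - 8 ≡ 0. → (2, 0)

(2, 0)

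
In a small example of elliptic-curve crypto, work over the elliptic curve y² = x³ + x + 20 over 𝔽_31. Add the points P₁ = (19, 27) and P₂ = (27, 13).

(19, 27) + (27, 13). λ = (13 - 27)/(27 - 19) ≡ 17/8 mod 31. 8⁻¹ ≡ 4 (mod 31) since 8·4 = 32 ≡ 1, so λ ≡ 6.
  x = λ² - 19 - 27 = 36 - 46 ≡ 21; y = λ·(19 - 21) - 27 ≡ 23. → (21, 23)

(21, 23)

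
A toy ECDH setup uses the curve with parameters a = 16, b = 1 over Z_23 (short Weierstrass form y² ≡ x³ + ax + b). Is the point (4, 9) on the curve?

no

y² = 9² ≡ 12; x³ + 16x + 1 = 129 ≡ 14 (mod 23). 12 ≠ 14.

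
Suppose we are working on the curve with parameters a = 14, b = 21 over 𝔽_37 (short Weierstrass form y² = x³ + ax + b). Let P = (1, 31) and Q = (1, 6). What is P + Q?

The two points share x = 1 and their y-coordinates satisfy 31 + 6 ≡ 0 (mod 37), so they are inverses. Their sum is the point at infinity.

O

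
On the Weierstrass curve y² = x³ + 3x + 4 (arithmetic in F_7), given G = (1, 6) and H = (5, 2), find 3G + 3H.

(5, 5)

First 3G:
Repeated addition: build up to 3G.
2G: tangent at (1, 6): λ = (3·1² + 3)/(2·6) ≡ 6/5. 5⁻¹ ≡ 3 (mod 7), so λ ≡ 6·3 ≡ 4.
  x = λ² - 1 - 1 = 16 - 2 ≡ 0; y = λ·(1 - 0) - 6 ≡ 5. → (0, 5)
3G: (0, 5) + (1, 6). λ = (6 - 5)/(1 - 0) ≡ 1/1 mod 7. 1⁻¹ ≡ 1 (mod 7), so λ ≡ 1.
  x = λ² - 0 - 1 = 1 - 1 ≡ 0; y = λ·(0 - 0) - 5 ≡ 2. → (0, 2)
3G = (0, 2).
Next 3H:
Repeated addition: build up to 3H.
2H: tangent at (5, 2): λ = (3·5² + 3)/(2·2) ≡ 1/4. 4⁻¹ ≡ 2 (mod 7), so λ ≡ 1·2 ≡ 2.
  x = λ² - 5 - 5 = 4 - 10 ≡ 1; y = λ·(5 - 1) - 2 ≡ 6. → (1, 6)
3H: (1, 6) + (5, 2). λ = (2 - 6)/(5 - 1) ≡ 3/4 mod 7. 4⁻¹ ≡ 2 (mod 7), so λ ≡ 6.
  x = λ² - 1 - 5 = 36 - 6 ≡ 2; y = λ·(1 - 2) - 6 ≡ 2. → (2, 2)
3H = (2, 2).
Finally 3G + 3H:
(0, 2) + (2, 2). λ = (2 - 2)/(2 - 0) ≡ 0/2 mod 7. 2⁻¹ ≡ 4 (mod 7), so λ ≡ 0.
  x = λ² - 0 - 2 = 0 - 2 ≡ 5; y = λ·(0 - 5) - 2 ≡ 5. → (5, 5)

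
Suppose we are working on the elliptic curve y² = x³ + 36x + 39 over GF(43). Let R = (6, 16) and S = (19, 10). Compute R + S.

(6, 27)

(6, 16) + (19, 10). λ = (10 - 16)/(19 - 6) ≡ 37/13 mod 43. 13⁻¹ ≡ 10 (mod 43), so λ ≡ 26.
  x = λ² - 6 - 19 = 676 - 25 ≡ 6; y = λ·(6 - 6) - 16 ≡ 27. → (6, 27)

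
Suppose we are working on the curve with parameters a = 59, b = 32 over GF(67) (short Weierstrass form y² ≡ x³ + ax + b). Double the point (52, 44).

(56, 14)

tangent at (52, 44): λ = (3·52² + 59)/(2·44) ≡ 64/21. 21⁻¹ ≡ 16 (mod 67), so λ ≡ 64·16 ≡ 19.
  x = λ² - 52 - 52 = 361 - 104 ≡ 56; y = λ·(52 - 56) - 44 ≡ 14. → (56, 14)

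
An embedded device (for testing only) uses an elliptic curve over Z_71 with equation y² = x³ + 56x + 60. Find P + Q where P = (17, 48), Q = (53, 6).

(17, 48) + (53, 6). λ = (6 - 48)/(53 - 17) ≡ 29/36 mod 71. 36⁻¹ ≡ 2 (mod 71) since 36·2 = 72 ≡ 1, so λ ≡ 58.
  x = λ² - 17 - 53 = 3364 - 70 ≡ 28; y = λ·(17 - 28) - 48 ≡ 24. → (28, 24)

(28, 24)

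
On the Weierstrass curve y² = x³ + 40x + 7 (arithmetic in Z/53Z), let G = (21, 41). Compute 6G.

Double-and-add on 6 = (110)₂. Start with G = (21, 41) for the leading 1-bit.
double: tangent at (21, 41): λ = (3·21² + 40)/(2·41) ≡ 38/29. 29⁻¹ ≡ 11 (mod 53) since 29·11 = 319 ≡ 1, so λ ≡ 38·11 ≡ 47.
  x = λ² - 21 - 21 = 2209 - 42 ≡ 47; y = λ·(21 - 47) - 41 ≡ 9. → (47, 9)
add G: (47, 9) + (21, 41). λ = (41 - 9)/(21 - 47) ≡ 32/27 mod 53. 27⁻¹ ≡ 2 (mod 53), so λ ≡ 11.
  x = λ² - 47 - 21 = 121 - 68 ≡ 0; y = λ·(47 - 0) - 9 ≡ 31. → (0, 31)
double: tangent at (0, 31): λ = (3·0² + 40)/(2·31) ≡ 40/9. 9⁻¹ ≡ 6 (mod 53), so λ ≡ 40·6 ≡ 28.
  x = λ² - 0 - 0 = 784 - 0 ≡ 42; y = λ·(0 - 42) - 31 ≡ 12. → (42, 12)

(42, 12)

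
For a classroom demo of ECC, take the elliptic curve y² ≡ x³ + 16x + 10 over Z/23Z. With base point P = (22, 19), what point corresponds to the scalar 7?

(22, 19)

Repeated addition: build up to 7P.
2P: tangent at (22, 19): λ = (3·22² + 16)/(2·19) ≡ 19/15. 15⁻¹ ≡ 20 (mod 23) since 15·20 = 300 ≡ 1, so λ ≡ 19·20 ≡ 12.
  x = λ² - 22 - 22 = 144 - 44 ≡ 8; y = λ·(22 - 8) - 19 ≡ 11. → (8, 11)
3P: (8, 11) + (22, 19). λ = (19 - 11)/(22 - 8) ≡ 8/14 mod 23. 14⁻¹ ≡ 5 (mod 23), so λ ≡ 17.
  x = λ² - 8 - 22 = 289 - 30 ≡ 6; y = λ·(8 - 6) - 11 ≡ 0. → (6, 0)
4P: (6, 0) + (22, 19). λ = (19 - 0)/(22 - 6) ≡ 19/16 mod 23. 16⁻¹ ≡ 13 (mod 23) since 16·13 = 208 ≡ 1, so λ ≡ 17.
  x = λ² - 6 - 22 = 289 - 28 ≡ 8; y = λ·(6 - 8) - 0 ≡ 12. → (8, 12)
5P: (8, 12) + (22, 19). λ = (19 - 12)/(22 - 8) ≡ 7/14 mod 23. 14⁻¹ ≡ 5 (mod 23) since 14·5 = 70 ≡ 1, so λ ≡ 12.
  x = λ² - 8 - 22 = 144 - 30 ≡ 22; y = λ·(8 - 22) - 12 ≡ 4. → (22, 4)
6P: (22, 4) + (22, 19): same x and y₁ ≡ -y₂, so the sum is ∞.
7P: ∞ + (22, 19) = (22, 19) (identity).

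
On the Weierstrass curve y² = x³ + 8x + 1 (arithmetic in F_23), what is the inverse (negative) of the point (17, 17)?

(17, 6)

-(17, 17) = (17, -17 mod 23) = (17, 6).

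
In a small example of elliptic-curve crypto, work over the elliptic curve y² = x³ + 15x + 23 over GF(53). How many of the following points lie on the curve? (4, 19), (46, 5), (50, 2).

1

(4, 19): 19² ≡ 43, rhs ≡ 41 → off.
(46, 5): 5² ≡ 25, rhs ≡ 52 → off.
(50, 2): 2² ≡ 4, rhs ≡ 4 → on.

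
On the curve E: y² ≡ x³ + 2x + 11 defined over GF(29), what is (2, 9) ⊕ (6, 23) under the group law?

(2, 9) + (6, 23). λ = (23 - 9)/(6 - 2) ≡ 14/4 mod 29. 4⁻¹ ≡ 22 (mod 29), so λ ≡ 18.
  x = λ² - 2 - 6 = 324 - 8 ≡ 26; y = λ·(2 - 26) - 9 ≡ 23. → (26, 23)

(26, 23)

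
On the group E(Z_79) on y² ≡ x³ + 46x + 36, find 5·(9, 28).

(38, 48)

Write G = (9, 28).
Double-and-add on 5 = (101)₂. Start with G = (9, 28) for the leading 1-bit.
double: tangent at (9, 28): λ = (3·9² + 46)/(2·28) ≡ 52/56. 56⁻¹ ≡ 24 (mod 79) since 56·24 = 1344 ≡ 1, so λ ≡ 52·24 ≡ 63.
  x = λ² - 9 - 9 = 3969 - 18 ≡ 1; y = λ·(9 - 1) - 28 ≡ 2. → (1, 2)
double: tangent at (1, 2): λ = (3·1² + 46)/(2·2) ≡ 49/4. 4⁻¹ ≡ 20 (mod 79), so λ ≡ 49·20 ≡ 32.
  x = λ² - 1 - 1 = 1024 - 2 ≡ 74; y = λ·(1 - 74) - 2 ≡ 32. → (74, 32)
add G: (74, 32) + (9, 28). λ = (28 - 32)/(9 - 74) ≡ 75/14 mod 79. 14⁻¹ ≡ 17 (mod 79) since 14·17 = 238 ≡ 1, so λ ≡ 11.
  x = λ² - 74 - 9 = 121 - 83 ≡ 38; y = λ·(74 - 38) - 32 ≡ 48. → (38, 48)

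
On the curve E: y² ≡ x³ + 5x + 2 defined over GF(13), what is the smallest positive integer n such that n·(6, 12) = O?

5

2P: tangent at (6, 12): λ = (3·6² + 5)/(2·12) ≡ 9/11. 11⁻¹ ≡ 6 (mod 13), so λ ≡ 9·6 ≡ 2.
  x = λ² - 6 - 6 = 4 - 12 ≡ 5; y = λ·(6 - 5) - 12 ≡ 3. → (5, 3)
3P: (5, 3) + (6, 12). λ = (12 - 3)/(6 - 5) ≡ 9/1 mod 13. 1⁻¹ ≡ 1 (mod 13), so λ ≡ 9.
  x = λ² - 5 - 6 = 81 - 11 ≡ 5; y = λ·(5 - 5) - 3 ≡ 10. → (5, 10)
4P: (5, 10) + (6, 12). λ = (12 - 10)/(6 - 5) ≡ 2/1 mod 13. 1⁻¹ ≡ 1 (mod 13), so λ ≡ 2.
  x = λ² - 5 - 6 = 4 - 11 ≡ 6; y = λ·(5 - 6) - 10 ≡ 1. → (6, 1)
5P: (6, 1) + (6, 12): same x and y₁ ≡ -y₂, so the sum is O.
5P = O, so the order is 5.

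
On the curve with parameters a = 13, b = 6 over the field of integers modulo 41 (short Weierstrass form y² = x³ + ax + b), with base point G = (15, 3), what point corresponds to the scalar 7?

Double-and-add on 7 = (111)₂. Start with G = (15, 3) for the leading 1-bit.
double: tangent at (15, 3): λ = (3·15² + 13)/(2·3) ≡ 32/6. 6⁻¹ ≡ 7 (mod 41), so λ ≡ 32·7 ≡ 19.
  x = λ² - 15 - 15 = 361 - 30 ≡ 3; y = λ·(15 - 3) - 3 ≡ 20. → (3, 20)
add G: (3, 20) + (15, 3). λ = (3 - 20)/(15 - 3) ≡ 24/12 mod 41. 12⁻¹ ≡ 24 (mod 41), so λ ≡ 2.
  x = λ² - 3 - 15 = 4 - 18 ≡ 27; y = λ·(3 - 27) - 20 ≡ 14. → (27, 14)
double: tangent at (27, 14): λ = (3·27² + 13)/(2·14) ≡ 27/28. 28⁻¹ ≡ 22 (mod 41) since 28·22 = 616 ≡ 1, so λ ≡ 27·22 ≡ 20.
  x = λ² - 27 - 27 = 400 - 54 ≡ 18; y = λ·(27 - 18) - 14 ≡ 2. → (18, 2)
add G: (18, 2) + (15, 3). λ = (3 - 2)/(15 - 18) ≡ 1/38 mod 41. 38⁻¹ ≡ 27 (mod 41), so λ ≡ 27.
  x = λ² - 18 - 15 = 729 - 33 ≡ 40; y = λ·(18 - 40) - 2 ≡ 19. → (40, 19)

(40, 19)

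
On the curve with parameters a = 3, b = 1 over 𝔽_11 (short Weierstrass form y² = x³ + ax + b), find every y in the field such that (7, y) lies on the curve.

x³ + 3x + 1 = 365 ≡ 2 (mod 11).
2 is a non-residue mod 11; no y exists.

none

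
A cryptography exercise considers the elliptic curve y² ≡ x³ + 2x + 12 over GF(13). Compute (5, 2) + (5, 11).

O

The two points share x = 5 and their y-coordinates satisfy 2 + 11 ≡ 0 (mod 13), so they are inverses. Their sum is ∞.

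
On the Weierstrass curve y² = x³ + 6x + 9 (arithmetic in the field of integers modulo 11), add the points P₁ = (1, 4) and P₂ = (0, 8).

(1, 4) + (0, 8). λ = (8 - 4)/(0 - 1) ≡ 4/10 mod 11. 10⁻¹ ≡ 10 (mod 11), so λ ≡ 7.
  x = λ² - 1 - 0 = 49 - 1 ≡ 4; y = λ·(1 - 4) - 4 ≡ 8. → (4, 8)

(4, 8)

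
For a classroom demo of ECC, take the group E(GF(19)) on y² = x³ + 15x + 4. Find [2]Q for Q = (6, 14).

(8, 3)

tangent at (6, 14): λ = (3·6² + 15)/(2·14) ≡ 9/9. 9⁻¹ ≡ 17 (mod 19), so λ ≡ 9·17 ≡ 1.
  x = λ² - 6 - 6 = 1 - 12 ≡ 8; y = λ·(6 - 8) - 14 ≡ 3. → (8, 3)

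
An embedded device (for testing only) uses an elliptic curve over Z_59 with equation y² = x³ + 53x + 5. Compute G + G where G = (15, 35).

(5, 10)

tangent at (15, 35): λ = (3·15² + 53)/(2·35) ≡ 20/11. 11⁻¹ ≡ 43 (mod 59), so λ ≡ 20·43 ≡ 34.
  x = λ² - 15 - 15 = 1156 - 30 ≡ 5; y = λ·(15 - 5) - 35 ≡ 10. → (5, 10)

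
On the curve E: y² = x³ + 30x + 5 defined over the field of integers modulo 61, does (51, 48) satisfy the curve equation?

yes

y² = 48² ≡ 47; x³ + 30x + 5 = 134186 ≡ 47 (mod 61). 47 = 47.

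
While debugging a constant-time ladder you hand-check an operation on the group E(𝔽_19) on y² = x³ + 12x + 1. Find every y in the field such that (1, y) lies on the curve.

none

x³ + 12x + 1 = 14 ≡ 14 (mod 19).
14 is a non-residue mod 19; no y exists.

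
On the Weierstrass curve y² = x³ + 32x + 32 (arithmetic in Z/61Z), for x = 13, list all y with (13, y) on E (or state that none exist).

x³ + 32x + 32 = 2645 ≡ 22 (mod 61).
Square roots of 22 mod 61: 12 and 49 (since 12² = 144 ≡ 22).

12, 49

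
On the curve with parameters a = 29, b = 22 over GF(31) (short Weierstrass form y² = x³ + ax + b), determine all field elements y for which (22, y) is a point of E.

none

x³ + 29x + 22 = 11308 ≡ 24 (mod 31).
24 is a non-residue mod 31; no y exists.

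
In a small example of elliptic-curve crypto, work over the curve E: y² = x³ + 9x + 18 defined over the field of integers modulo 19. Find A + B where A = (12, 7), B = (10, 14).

(14, 0)

(12, 7) + (10, 14). λ = (14 - 7)/(10 - 12) ≡ 7/17 mod 19. 17⁻¹ ≡ 9 (mod 19), so λ ≡ 6.
  x = λ² - 12 - 10 = 36 - 22 ≡ 14; y = λ·(12 - 14) - 7 ≡ 0. → (14, 0)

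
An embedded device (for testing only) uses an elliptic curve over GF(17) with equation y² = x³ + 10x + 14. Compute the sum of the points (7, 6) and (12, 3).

(7, 6) + (12, 3). λ = (3 - 6)/(12 - 7) ≡ 14/5 mod 17. 5⁻¹ ≡ 7 (mod 17), so λ ≡ 13.
  x = λ² - 7 - 12 = 169 - 19 ≡ 14; y = λ·(7 - 14) - 6 ≡ 5. → (14, 5)

(14, 5)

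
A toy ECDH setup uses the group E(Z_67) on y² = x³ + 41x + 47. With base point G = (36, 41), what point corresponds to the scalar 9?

Double-and-add on 9 = (1001)₂. Start with G = (36, 41) for the leading 1-bit.
double: tangent at (36, 41): λ = (3·36² + 41)/(2·41) ≡ 43/15. 15⁻¹ ≡ 9 (mod 67), so λ ≡ 43·9 ≡ 52.
  x = λ² - 36 - 36 = 2704 - 72 ≡ 19; y = λ·(36 - 19) - 41 ≡ 39. → (19, 39)
double: tangent at (19, 39): λ = (3·19² + 41)/(2·39) ≡ 52/11. 11⁻¹ ≡ 61 (mod 67), so λ ≡ 52·61 ≡ 23.
  x = λ² - 19 - 19 = 529 - 38 ≡ 22; y = λ·(19 - 22) - 39 ≡ 26. → (22, 26)
double: tangent at (22, 26): λ = (3·22² + 41)/(2·26) ≡ 19/52. 52⁻¹ ≡ 58 (mod 67), so λ ≡ 19·58 ≡ 30.
  x = λ² - 22 - 22 = 900 - 44 ≡ 52; y = λ·(22 - 52) - 26 ≡ 12. → (52, 12)
add G: (52, 12) + (36, 41). λ = (41 - 12)/(36 - 52) ≡ 29/51 mod 67. 51⁻¹ ≡ 46 (mod 67), so λ ≡ 61.
  x = λ² - 52 - 36 = 3721 - 88 ≡ 15; y = λ·(52 - 15) - 12 ≡ 34. → (15, 34)

(15, 34)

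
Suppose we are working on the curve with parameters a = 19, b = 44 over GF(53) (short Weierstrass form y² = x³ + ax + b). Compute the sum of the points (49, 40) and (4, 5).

(49, 40) + (4, 5). λ = (5 - 40)/(4 - 49) ≡ 18/8 mod 53. 8⁻¹ ≡ 20 (mod 53), so λ ≡ 42.
  x = λ² - 49 - 4 = 1764 - 53 ≡ 15; y = λ·(49 - 15) - 40 ≡ 10. → (15, 10)

(15, 10)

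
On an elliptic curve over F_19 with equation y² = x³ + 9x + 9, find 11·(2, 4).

Write G = (2, 4).
Repeated addition: build up to 11G.
2G: tangent at (2, 4): λ = (3·2² + 9)/(2·4) ≡ 2/8. 8⁻¹ ≡ 12 (mod 19), so λ ≡ 2·12 ≡ 5.
  x = λ² - 2 - 2 = 25 - 4 ≡ 2; y = λ·(2 - 2) - 4 ≡ 15. → (2, 15)
3G: (2, 15) + (2, 4): same x and y₁ ≡ -y₂, so the sum is O.
4G: O + (2, 4) = (2, 4) (identity).
5G: tangent at (2, 4): λ = (3·2² + 9)/(2·4) ≡ 2/8. 8⁻¹ ≡ 12 (mod 19), so λ ≡ 2·12 ≡ 5.
  x = λ² - 2 - 2 = 25 - 4 ≡ 2; y = λ·(2 - 2) - 4 ≡ 15. → (2, 15)
6G: (2, 15) + (2, 4): same x and y₁ ≡ -y₂, so the sum is O.
7G: O + (2, 4) = (2, 4) (identity).
8G: tangent at (2, 4): λ = (3·2² + 9)/(2·4) ≡ 2/8. 8⁻¹ ≡ 12 (mod 19), so λ ≡ 2·12 ≡ 5.
  x = λ² - 2 - 2 = 25 - 4 ≡ 2; y = λ·(2 - 2) - 4 ≡ 15. → (2, 15)
9G: (2, 15) + (2, 4): same x and y₁ ≡ -y₂, so the sum is O.
10G: O + (2, 4) = (2, 4) (identity).
11G: tangent at (2, 4): λ = (3·2² + 9)/(2·4) ≡ 2/8. 8⁻¹ ≡ 12 (mod 19) since 8·12 = 96 ≡ 1, so λ ≡ 2·12 ≡ 5.
  x = λ² - 2 - 2 = 25 - 4 ≡ 2; y = λ·(2 - 2) - 4 ≡ 15. → (2, 15)

(2, 15)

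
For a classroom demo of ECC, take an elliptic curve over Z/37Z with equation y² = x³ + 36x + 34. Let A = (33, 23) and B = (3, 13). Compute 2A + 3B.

First 2A:
Repeated addition: build up to 2A.
2A: tangent at (33, 23): λ = (3·33² + 36)/(2·23) ≡ 10/9. 9⁻¹ ≡ 33 (mod 37), so λ ≡ 10·33 ≡ 34.
  x = λ² - 33 - 33 = 1156 - 66 ≡ 17; y = λ·(33 - 17) - 23 ≡ 3. → (17, 3)
2A = (17, 3).
Next 3B:
Repeated addition: build up to 3B.
2B: tangent at (3, 13): λ = (3·3² + 36)/(2·13) ≡ 26/26. 26⁻¹ ≡ 10 (mod 37), so λ ≡ 26·10 ≡ 1.
  x = λ² - 3 - 3 = 1 - 6 ≡ 32; y = λ·(3 - 32) - 13 ≡ 32. → (32, 32)
3B: (32, 32) + (3, 13). λ = (13 - 32)/(3 - 32) ≡ 18/8 mod 37. 8⁻¹ ≡ 14 (mod 37), so λ ≡ 30.
  x = λ² - 32 - 3 = 900 - 35 ≡ 14; y = λ·(32 - 14) - 32 ≡ 27. → (14, 27)
3B = (14, 27).
Finally 2A + 3B:
(17, 3) + (14, 27). λ = (27 - 3)/(14 - 17) ≡ 24/34 mod 37. 34⁻¹ ≡ 12 (mod 37) since 34·12 = 408 ≡ 1, so λ ≡ 29.
  x = λ² - 17 - 14 = 841 - 31 ≡ 33; y = λ·(17 - 33) - 3 ≡ 14. → (33, 14)

(33, 14)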